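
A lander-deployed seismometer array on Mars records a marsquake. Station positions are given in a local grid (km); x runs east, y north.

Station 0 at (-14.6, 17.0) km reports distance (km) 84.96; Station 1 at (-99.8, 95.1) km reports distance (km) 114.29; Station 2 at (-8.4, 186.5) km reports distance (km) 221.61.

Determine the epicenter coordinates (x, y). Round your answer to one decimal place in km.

-91.6 km east, -18.9 km north

Circle about each station: (x + 14.6)² + (y − 17.0)² = 84.96²; (x + 99.8)² + (y − 95.1)² = 114.29²; (x + 8.4)² + (y − 186.5)² = 221.61².
Subtracting the Station 0 equation from the Station 1 and Station 2 equations removes the quadratic terms:
-170.4 x + 156.2 y = 12657.89
12.4 x + 339.0 y = -7542.14
Solving the 2×2 system: x ≈ -91.6, y ≈ -18.9 km.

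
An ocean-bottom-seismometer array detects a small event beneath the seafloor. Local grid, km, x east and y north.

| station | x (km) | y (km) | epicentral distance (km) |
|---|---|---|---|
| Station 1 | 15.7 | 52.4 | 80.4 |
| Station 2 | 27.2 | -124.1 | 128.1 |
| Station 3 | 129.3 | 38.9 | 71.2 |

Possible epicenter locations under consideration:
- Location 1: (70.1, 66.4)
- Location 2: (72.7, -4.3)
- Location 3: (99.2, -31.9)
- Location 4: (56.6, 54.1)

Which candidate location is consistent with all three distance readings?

For each candidate, compare |candidate − station| to the reported distance:
Location 1: residuals Station 1 24.2, Station 2 67.2, Station 3 5.9 → max 67.2 km
Location 2: residuals Station 1 0.0, Station 2 0.0, Station 3 0.0 → max 0.0 km
Location 3: residuals Station 1 38.3, Station 2 11.1, Station 3 5.7 → max 38.3 km
Location 4: residuals Station 1 39.5, Station 2 52.5, Station 3 3.1 → max 52.5 km
Only Location 2 has all residuals ≈ 0.

Location 2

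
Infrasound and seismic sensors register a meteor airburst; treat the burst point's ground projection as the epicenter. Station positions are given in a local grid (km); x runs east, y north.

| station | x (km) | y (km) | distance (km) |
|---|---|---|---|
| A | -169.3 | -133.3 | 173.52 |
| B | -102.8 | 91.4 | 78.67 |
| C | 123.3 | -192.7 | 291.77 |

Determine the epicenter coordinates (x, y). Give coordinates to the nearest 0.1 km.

Circle about each station: (x + 169.3)² + (y + 133.3)² = 173.52²; (x + 102.8)² + (y − 91.4)² = 78.67²; (x − 123.3)² + (y + 192.7)² = 291.77².
Subtracting the A equation from the B and C equations removes the quadratic terms:
133.0 x + 449.4 y = -3589.36
585.2 x − 118.8 y = -49115.74
Solving the 2×2 system: x ≈ -80.7, y ≈ 15.9 km.

-80.7 km east, 15.9 km north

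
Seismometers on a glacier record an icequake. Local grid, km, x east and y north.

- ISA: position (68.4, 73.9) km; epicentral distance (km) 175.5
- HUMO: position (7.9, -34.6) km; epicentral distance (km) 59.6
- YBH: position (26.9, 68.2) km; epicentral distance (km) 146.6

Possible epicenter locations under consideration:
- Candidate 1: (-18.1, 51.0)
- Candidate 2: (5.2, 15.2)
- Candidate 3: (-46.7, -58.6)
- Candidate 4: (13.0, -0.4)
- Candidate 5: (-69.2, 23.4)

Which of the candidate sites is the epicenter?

For each candidate, compare |candidate − station| to the reported distance:
Candidate 1: residuals ISA 86.0, HUMO 29.9, YBH 98.4 → max 98.4 km
Candidate 2: residuals ISA 89.2, HUMO 9.7, YBH 89.3 → max 89.3 km
Candidate 3: residuals ISA 0.0, HUMO 0.0, YBH 0.0 → max 0.0 km
Candidate 4: residuals ISA 82.8, HUMO 25.0, YBH 76.6 → max 82.8 km
Candidate 5: residuals ISA 28.9, HUMO 36.9, YBH 40.6 → max 40.6 km
Only Candidate 3 has all residuals ≈ 0.

Candidate 3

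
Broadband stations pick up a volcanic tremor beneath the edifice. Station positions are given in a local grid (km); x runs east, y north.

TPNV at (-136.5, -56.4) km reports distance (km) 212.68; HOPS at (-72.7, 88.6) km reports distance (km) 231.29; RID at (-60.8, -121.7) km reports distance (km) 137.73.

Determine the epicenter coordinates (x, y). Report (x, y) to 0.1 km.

Circle about each station: (x + 136.5)² + (y + 56.4)² = 212.68²; (x + 72.7)² + (y − 88.6)² = 231.29²; (x + 60.8)² + (y + 121.7)² = 137.73².
Subtracting pairs of circle equations eliminates x²+y² and gives linear equations (the radical axes):
127.6 x + 290.0 y = -16940.24
151.4 x − 130.6 y = 22957.55
Solving the 2×2 system: x ≈ 73.4, y ≈ -90.7 km.
Check against TPNV (with the unrounded x, y): √((x + 136.5)²+(y + 56.4)²) = 212.68 ≈ 212.68 km. ✓

x ≈ 73.4 km, y ≈ -90.7 km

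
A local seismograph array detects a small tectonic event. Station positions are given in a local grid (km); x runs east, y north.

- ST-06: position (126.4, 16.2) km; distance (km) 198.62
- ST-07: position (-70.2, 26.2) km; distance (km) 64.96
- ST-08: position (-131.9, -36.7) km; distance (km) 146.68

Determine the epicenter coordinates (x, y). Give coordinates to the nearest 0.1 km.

-58.0 km east, 90.0 km north

Circle about each station: (x − 126.4)² + (y − 16.2)² = 198.62²; (x + 70.2)² + (y − 26.2)² = 64.96²; (x + 131.9)² + (y + 36.7)² = 146.68².
Subtracting pairs of circle equations eliminates x²+y² and gives linear equations (the radical axes):
-393.2 x + 20.0 y = 24605.18
-516.6 x − 105.8 y = 20439.98
Solving the 2×2 system: x ≈ -58.0, y ≈ 90.0 km.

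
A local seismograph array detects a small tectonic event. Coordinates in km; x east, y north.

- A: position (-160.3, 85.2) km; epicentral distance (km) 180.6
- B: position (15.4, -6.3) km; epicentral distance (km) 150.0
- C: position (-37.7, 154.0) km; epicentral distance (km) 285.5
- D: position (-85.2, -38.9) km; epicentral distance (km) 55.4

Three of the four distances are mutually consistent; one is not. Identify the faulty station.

Solve using three stations at a time. Using A, B, D (subtract circle equations pairwise → linear system) gives (x, y) ≈ (-110.2, -88.3).
Distances from that point to each station vs reported:
  A: calculated 180.6 vs reported 180.6 → residual 0.0 km
  B: calculated 150.0 vs reported 150.0 → residual 0.0 km
  C: calculated 252.9 vs reported 285.5 → residual 32.6 km
  D: calculated 55.4 vs reported 55.4 → residual 0.0 km
A, B, D are mutually consistent (residuals ≈ 0); C is off by 32.6 km.

C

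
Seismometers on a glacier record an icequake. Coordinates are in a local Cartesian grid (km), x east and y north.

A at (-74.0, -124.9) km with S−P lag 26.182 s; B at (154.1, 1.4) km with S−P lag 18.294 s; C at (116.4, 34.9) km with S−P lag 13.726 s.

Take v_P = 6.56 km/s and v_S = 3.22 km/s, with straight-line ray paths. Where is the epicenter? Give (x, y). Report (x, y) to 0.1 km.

x ≈ 38.5 km, y ≈ -3.4 km

Distance from S−P lag: d = Δt · v_P v_S / (v_P − v_S) = Δt · (6.56·3.22)/(6.56−3.22) ≈ 6.3243·Δt.
So d_A = 165.58, d_B = 115.70, d_C = 86.81 km.
Circle about each station: (x + 74.0)² + (y + 124.9)² = 165.58²; (x − 154.1)² + (y − 1.4)² = 115.70²; (x − 116.4)² + (y − 34.9)² = 86.81².
Subtracting the A equation from the B and C equations removes the quadratic terms:
456.2 x + 252.6 y = 16703.01
380.8 x + 319.6 y = 13571.72
Solving the 2×2 system: x ≈ 38.5, y ≈ -3.4 km.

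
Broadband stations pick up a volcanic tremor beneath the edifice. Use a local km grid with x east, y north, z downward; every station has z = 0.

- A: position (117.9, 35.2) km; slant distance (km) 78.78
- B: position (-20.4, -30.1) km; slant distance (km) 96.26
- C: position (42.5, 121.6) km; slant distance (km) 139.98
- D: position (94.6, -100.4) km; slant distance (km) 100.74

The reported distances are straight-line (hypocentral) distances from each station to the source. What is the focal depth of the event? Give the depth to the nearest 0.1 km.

depth ≈ 37.3 km

Each station gives a sphere (x−x_i)² + (y−y_i)² + z² = d_i² (stations at z=0).
Subtracting the A sphere from B and C: z² cancels, leaving linear equations in x and y:
-276.6 x − 130.6 y = -16876.98
-150.8 x + 172.8 y = -11934.75
Solving: x ≈ 66.305, y ≈ -11.203 km (keep extra digits for the depth step; rounded: 66.3, -11.2).
Then from the A sphere: z² = 78.78² − (x − 117.9)² − (y − 35.2)² with x = 66.305, y = -11.203, so z ≈ 37.296 ≈ 37.3 km.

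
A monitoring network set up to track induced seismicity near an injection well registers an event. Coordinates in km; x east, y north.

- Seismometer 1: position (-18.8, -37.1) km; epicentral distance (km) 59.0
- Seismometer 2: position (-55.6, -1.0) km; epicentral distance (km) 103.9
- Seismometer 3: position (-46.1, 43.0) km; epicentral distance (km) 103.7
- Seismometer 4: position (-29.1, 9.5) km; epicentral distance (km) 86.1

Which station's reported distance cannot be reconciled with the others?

Seismometer 3

Solve using three stations at a time. Using Seismometer 1, Seismometer 2, Seismometer 4 (subtract circle equations pairwise → linear system) gives (x, y) ≈ (39.8, -41.9).
Distances from that point to each station vs reported:
  Seismometer 1: calculated 58.7 vs reported 59.0 → residual 0.3 km
  Seismometer 2: calculated 103.8 vs reported 103.9 → residual 0.1 km
  Seismometer 3: calculated 120.7 vs reported 103.7 → residual 17.0 km
  Seismometer 4: calculated 85.9 vs reported 86.1 → residual 0.2 km
Seismometer 1, Seismometer 2, Seismometer 4 are mutually consistent (residuals ≈ 0); Seismometer 3 is off by 17.0 km.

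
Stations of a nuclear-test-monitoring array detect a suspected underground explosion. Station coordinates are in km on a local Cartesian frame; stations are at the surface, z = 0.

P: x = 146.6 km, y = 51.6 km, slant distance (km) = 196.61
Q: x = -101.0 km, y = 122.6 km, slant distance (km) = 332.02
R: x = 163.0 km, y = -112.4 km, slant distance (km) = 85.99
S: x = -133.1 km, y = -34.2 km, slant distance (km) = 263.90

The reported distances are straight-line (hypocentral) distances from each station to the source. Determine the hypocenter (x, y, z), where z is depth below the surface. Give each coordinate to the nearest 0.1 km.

Each station gives a sphere (x−x_i)² + (y−y_i)² + z² = d_i² (stations at z=0).
Subtracting the P sphere from Q and R: z² cancels, leaving linear equations in x and y:
-495.2 x + 142.0 y = -70504.15
32.8 x − 328.0 y = 46309.85
Solving: x ≈ 104.897, y ≈ -130.699 km (keep extra digits for the depth step; rounded: 104.9, -130.7).
Then from the P sphere: z² = 196.61² − (x − 146.6)² − (y − 51.6)² with x = 104.897, y = -130.699, so z ≈ 60.691 ≈ 60.7 km.
Check against S (with the unrounded solution): distance 263.89 ≈ 263.90 km. ✓

x ≈ 104.9 km, y ≈ -130.7 km, depth ≈ 60.7 km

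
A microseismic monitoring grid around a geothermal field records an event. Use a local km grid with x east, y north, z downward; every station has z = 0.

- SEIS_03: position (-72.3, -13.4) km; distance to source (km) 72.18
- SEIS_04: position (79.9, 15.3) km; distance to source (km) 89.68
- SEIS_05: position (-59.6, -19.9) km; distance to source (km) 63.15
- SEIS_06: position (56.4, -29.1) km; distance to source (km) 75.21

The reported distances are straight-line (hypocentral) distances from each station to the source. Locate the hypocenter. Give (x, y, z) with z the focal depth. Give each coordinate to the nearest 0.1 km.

(-6.4, 5.7, 22.4)

Each station gives a sphere (x−x_i)² + (y−y_i)² + z² = d_i² (stations at z=0).
Subtracting the SEIS_03 sphere from SEIS_04 and SEIS_05: z² cancels, leaving linear equations in x and y:
304.4 x + 57.4 y = -1621.30
25.4 x − 13.0 y = -236.65
Solving: x ≈ -6.401, y ≈ 5.698 km (keep extra digits for the depth step; rounded: -6.4, 5.7).
Then from the SEIS_03 sphere: z² = 72.18² − (x + 72.3)² − (y + 13.4)² with x = -6.401, y = 5.698, so z ≈ 22.417 ≈ 22.4 km.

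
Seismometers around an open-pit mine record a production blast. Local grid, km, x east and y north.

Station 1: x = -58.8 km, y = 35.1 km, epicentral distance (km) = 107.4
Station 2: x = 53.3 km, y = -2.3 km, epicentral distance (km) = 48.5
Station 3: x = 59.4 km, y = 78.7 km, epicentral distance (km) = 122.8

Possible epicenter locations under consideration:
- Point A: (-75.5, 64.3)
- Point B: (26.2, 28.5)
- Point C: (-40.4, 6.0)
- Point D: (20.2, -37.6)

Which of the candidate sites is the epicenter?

Point D

For each candidate, compare |candidate − station| to the reported distance:
Point A: residuals Station 1 73.8, Station 2 96.5, Station 3 12.9 → max 96.5 km
Point B: residuals Station 1 22.1, Station 2 7.5, Station 3 62.6 → max 62.6 km
Point C: residuals Station 1 73.0, Station 2 45.6, Station 3 0.7 → max 73.0 km
Point D: residuals Station 1 0.0, Station 2 0.1, Station 3 0.1 → max 0.1 km
Only Point D has all residuals ≈ 0.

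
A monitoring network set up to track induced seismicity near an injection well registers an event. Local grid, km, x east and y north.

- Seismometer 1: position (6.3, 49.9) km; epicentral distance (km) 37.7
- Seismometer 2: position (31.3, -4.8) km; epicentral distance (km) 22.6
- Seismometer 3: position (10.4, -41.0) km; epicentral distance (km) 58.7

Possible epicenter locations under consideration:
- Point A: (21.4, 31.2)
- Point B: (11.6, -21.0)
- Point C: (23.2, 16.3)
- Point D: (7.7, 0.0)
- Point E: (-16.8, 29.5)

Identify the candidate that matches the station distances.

For each candidate, compare |candidate − station| to the reported distance:
Point A: residuals Seismometer 1 13.7, Seismometer 2 14.7, Seismometer 3 14.3 → max 14.7 km
Point B: residuals Seismometer 1 33.4, Seismometer 2 2.9, Seismometer 3 38.7 → max 38.7 km
Point C: residuals Seismometer 1 0.1, Seismometer 2 0.0, Seismometer 3 0.0 → max 0.1 km
Point D: residuals Seismometer 1 12.2, Seismometer 2 1.5, Seismometer 3 17.6 → max 17.6 km
Point E: residuals Seismometer 1 6.9, Seismometer 2 36.5, Seismometer 3 16.9 → max 36.5 km
Only Point C has all residuals ≈ 0.

Point C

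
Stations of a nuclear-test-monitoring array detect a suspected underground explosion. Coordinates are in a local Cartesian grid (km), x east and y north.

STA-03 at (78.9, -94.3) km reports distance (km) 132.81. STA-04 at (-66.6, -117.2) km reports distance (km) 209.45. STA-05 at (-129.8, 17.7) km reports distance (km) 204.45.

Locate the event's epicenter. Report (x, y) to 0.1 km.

Circle about each station: (x − 78.9)² + (y + 94.3)² = 132.81²; (x + 66.6)² + (y + 117.2)² = 209.45²; (x + 129.8)² + (y − 17.7)² = 204.45².
Subtracting the STA-03 equation from the STA-04 and STA-05 equations removes the quadratic terms:
-291.0 x − 45.8 y = -23177.11
-417.4 x + 224.0 y = -22117.68
Solving the 2×2 system: x ≈ 73.6, y ≈ 38.4 km.

73.6 km east, 38.4 km north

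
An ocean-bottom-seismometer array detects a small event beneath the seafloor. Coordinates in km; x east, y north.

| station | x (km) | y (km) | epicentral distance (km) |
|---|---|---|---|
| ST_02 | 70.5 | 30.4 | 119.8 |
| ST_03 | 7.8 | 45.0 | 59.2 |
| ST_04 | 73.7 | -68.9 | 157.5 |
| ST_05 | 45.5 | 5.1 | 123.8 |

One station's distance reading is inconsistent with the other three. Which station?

ST_05

Solve using three stations at a time. Using ST_02, ST_03, ST_04 (subtract circle equations pairwise → linear system) gives (x, y) ≈ (-49.3, 29.5).
Distances from that point to each station vs reported:
  ST_02: calculated 119.8 vs reported 119.8 → residual 0.0 km
  ST_03: calculated 59.1 vs reported 59.2 → residual 0.1 km
  ST_04: calculated 157.5 vs reported 157.5 → residual 0.0 km
  ST_05: calculated 97.9 vs reported 123.8 → residual 25.9 km
ST_02, ST_03, ST_04 are mutually consistent (residuals ≈ 0); ST_05 is off by 25.9 km.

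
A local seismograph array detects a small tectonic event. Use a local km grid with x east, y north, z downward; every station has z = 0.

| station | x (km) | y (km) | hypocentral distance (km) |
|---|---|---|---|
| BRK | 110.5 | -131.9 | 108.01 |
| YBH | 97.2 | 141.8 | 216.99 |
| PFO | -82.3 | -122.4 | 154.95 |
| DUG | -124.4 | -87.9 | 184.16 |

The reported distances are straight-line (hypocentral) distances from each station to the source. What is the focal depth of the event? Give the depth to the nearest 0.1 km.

z ≈ 55.6 km

Each station gives a sphere (x−x_i)² + (y−y_i)² + z² = d_i² (stations at z=0).
Subtracting the BRK sphere from YBH and PFO: z² cancels, leaving linear equations in x and y:
-26.6 x + 547.4 y = -35471.28
-385.6 x + 19.0 y = -20196.15
Solving: x ≈ 49.301, y ≈ -62.404 km (keep extra digits for the depth step; rounded: 49.3, -62.4).
Then from the BRK sphere: z² = 108.01² − (x − 110.5)² − (y + 131.9)² with x = 49.301, y = -62.404, so z ≈ 55.598 ≈ 55.6 km.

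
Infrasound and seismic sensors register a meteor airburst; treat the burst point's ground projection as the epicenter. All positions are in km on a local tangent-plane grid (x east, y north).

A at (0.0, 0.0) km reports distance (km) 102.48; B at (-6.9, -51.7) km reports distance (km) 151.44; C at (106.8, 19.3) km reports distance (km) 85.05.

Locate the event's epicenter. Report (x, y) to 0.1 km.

Circle about each station: x² + y² = 102.48²; (x + 6.9)² + (y + 51.7)² = 151.44²; (x − 106.8)² + (y − 19.3)² = 85.05².
Subtracting pairs of circle equations eliminates x²+y² and gives linear equations (the radical axes):
-13.8 x − 103.4 y = -9711.42
213.6 x + 38.6 y = 15047.38
Solving the 2×2 system: x ≈ 54.8, y ≈ 86.6 km.

x ≈ 54.8 km, y ≈ 86.6 km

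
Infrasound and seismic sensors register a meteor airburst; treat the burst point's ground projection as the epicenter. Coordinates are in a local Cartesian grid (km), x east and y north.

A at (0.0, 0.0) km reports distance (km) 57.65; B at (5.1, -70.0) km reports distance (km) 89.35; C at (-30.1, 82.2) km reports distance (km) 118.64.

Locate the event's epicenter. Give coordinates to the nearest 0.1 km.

(57.6, 2.3)

Circle about each station: x² + y² = 57.65²; (x − 5.1)² + (y + 70.0)² = 89.35²; (x + 30.1)² + (y − 82.2)² = 118.64².
Subtracting the A equation from the B and C equations removes the quadratic terms:
10.2 x − 140.0 y = 266.11
-60.2 x + 164.4 y = -3089.08
Solving the 2×2 system: x ≈ 57.6, y ≈ 2.3 km.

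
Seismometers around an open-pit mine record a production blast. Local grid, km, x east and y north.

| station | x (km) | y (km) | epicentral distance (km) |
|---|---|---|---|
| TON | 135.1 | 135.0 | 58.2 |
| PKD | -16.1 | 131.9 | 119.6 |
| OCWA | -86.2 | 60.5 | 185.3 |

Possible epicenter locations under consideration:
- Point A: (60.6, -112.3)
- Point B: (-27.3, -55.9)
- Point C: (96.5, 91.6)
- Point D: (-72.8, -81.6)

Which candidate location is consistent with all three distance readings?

Point C

For each candidate, compare |candidate − station| to the reported distance:
Point A: residuals TON 200.1, PKD 136.4, OCWA 41.4 → max 200.1 km
Point B: residuals TON 192.4, PKD 68.5, OCWA 54.8 → max 192.4 km
Point C: residuals TON 0.1, PKD 0.0, OCWA 0.0 → max 0.1 km
Point D: residuals TON 242.0, PKD 101.3, OCWA 42.6 → max 242.0 km
Only Point C has all residuals ≈ 0.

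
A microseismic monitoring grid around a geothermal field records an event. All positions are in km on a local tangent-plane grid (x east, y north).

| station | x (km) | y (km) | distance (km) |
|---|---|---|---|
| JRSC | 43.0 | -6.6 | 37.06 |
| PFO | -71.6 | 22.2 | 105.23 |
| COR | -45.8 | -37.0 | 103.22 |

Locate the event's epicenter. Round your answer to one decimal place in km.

33.4 km east, 29.2 km north

Circle about each station: (x − 43.0)² + (y + 6.6)² = 37.06²; (x + 71.6)² + (y − 22.2)² = 105.23²; (x + 45.8)² + (y + 37.0)² = 103.22².
Subtracting pairs of circle equations eliminates x²+y² and gives linear equations (the radical axes):
-229.2 x + 57.6 y = -5973.07
-177.6 x − 60.8 y = -7706.84
Solving the 2×2 system: x ≈ 33.4, y ≈ 29.2 km.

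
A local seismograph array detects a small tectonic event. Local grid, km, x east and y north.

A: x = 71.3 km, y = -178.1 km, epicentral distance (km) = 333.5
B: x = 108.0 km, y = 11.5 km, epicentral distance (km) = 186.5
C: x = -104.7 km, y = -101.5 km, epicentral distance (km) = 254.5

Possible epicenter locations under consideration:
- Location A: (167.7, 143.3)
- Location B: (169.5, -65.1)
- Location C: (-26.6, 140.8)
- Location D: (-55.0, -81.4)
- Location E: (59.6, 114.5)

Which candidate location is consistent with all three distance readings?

Location C

For each candidate, compare |candidate − station| to the reported distance:
Location A: residuals A 2.0, B 41.8, C 111.7 → max 111.7 km
Location B: residuals A 183.8, B 88.3, C 22.1 → max 183.8 km
Location C: residuals A 0.1, B 0.1, C 0.1 → max 0.1 km
Location D: residuals A 174.4, B 1.1, C 200.9 → max 200.9 km
Location E: residuals A 40.7, B 72.7, C 16.9 → max 72.7 km
Only Location C has all residuals ≈ 0.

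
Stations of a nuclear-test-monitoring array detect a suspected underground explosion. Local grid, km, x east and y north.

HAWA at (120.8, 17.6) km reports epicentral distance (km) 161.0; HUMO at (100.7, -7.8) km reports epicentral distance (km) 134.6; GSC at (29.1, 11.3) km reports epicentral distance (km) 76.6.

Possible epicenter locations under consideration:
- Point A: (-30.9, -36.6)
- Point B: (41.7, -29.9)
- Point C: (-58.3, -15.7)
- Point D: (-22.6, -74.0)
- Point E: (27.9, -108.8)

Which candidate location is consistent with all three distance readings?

Point A

For each candidate, compare |candidate − station| to the reported distance:
Point A: residuals HAWA 0.1, HUMO 0.1, GSC 0.2 → max 0.2 km
Point B: residuals HAWA 68.7, HUMO 71.6, GSC 33.5 → max 71.6 km
Point C: residuals HAWA 21.2, HUMO 24.6, GSC 14.9 → max 24.6 km
Point D: residuals HAWA 9.2, HUMO 5.3, GSC 23.1 → max 23.1 km
Point E: residuals HAWA 4.1, HUMO 10.1, GSC 43.5 → max 43.5 km
Only Point A has all residuals ≈ 0.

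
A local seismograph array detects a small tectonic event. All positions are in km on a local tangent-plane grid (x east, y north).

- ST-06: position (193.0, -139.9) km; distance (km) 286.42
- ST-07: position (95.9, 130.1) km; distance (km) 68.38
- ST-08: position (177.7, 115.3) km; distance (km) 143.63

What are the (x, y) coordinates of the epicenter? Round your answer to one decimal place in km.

x ≈ 35.0 km, y ≈ 99.0 km

Circle about each station: (x − 193.0)² + (y + 139.9)² = 286.42²; (x − 95.9)² + (y − 130.1)² = 68.38²; (x − 177.7)² + (y − 115.3)² = 143.63².
Subtracting pairs of circle equations eliminates x²+y² and gives linear equations (the radical axes):
-194.2 x + 540.0 y = 46662.40
-30.6 x + 510.4 y = 49457.21
Solving the 2×2 system: x ≈ 35.0, y ≈ 99.0 km.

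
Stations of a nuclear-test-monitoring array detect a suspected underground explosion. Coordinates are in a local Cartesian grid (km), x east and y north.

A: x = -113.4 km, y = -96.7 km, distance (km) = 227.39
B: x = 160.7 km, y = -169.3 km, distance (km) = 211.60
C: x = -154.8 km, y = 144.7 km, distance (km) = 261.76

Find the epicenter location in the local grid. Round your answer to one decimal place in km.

(78.3, 25.6)

Circle about each station: (x + 113.4)² + (y + 96.7)² = 227.39²; (x − 160.7)² + (y + 169.3)² = 211.60²; (x + 154.8)² + (y − 144.7)² = 261.76².
Subtracting the A equation from the B and C equations removes the quadratic terms:
548.2 x − 145.2 y = 39208.18
-82.8 x + 482.8 y = 5878.59
Solving the 2×2 system: x ≈ 78.3, y ≈ 25.6 km.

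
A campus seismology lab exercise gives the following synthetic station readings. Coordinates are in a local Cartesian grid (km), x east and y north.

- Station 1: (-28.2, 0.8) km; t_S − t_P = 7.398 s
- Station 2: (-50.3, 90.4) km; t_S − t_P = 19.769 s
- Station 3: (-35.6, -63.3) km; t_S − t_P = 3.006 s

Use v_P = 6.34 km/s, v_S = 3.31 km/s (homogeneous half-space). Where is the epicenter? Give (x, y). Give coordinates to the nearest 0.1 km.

Distance from S−P lag: d = Δt · v_P v_S / (v_P − v_S) = Δt · (6.34·3.31)/(6.34−3.31) ≈ 6.9259·Δt.
So d_Station 1 = 51.24, d_Station 2 = 136.92, d_Station 3 = 20.82 km.
Circle about each station: (x + 28.2)² + (y − 0.8)² = 51.24²; (x + 50.3)² + (y − 90.4)² = 136.92²; (x + 35.6)² + (y + 63.3)² = 20.82².
Subtracting the Station 1 equation from the Station 2 and Station 3 equations removes the quadratic terms:
-44.2 x + 179.2 y = -6215.18
-14.8 x − 128.2 y = 6670.44
Solving the 2×2 system: x ≈ -47.9, y ≈ -46.5 km.
Check against Station 1 (with the unrounded x, y): √((x + 28.2)²+(y − 0.8)²) = 51.24 ≈ 51.24 km. ✓

(-47.9, -46.5)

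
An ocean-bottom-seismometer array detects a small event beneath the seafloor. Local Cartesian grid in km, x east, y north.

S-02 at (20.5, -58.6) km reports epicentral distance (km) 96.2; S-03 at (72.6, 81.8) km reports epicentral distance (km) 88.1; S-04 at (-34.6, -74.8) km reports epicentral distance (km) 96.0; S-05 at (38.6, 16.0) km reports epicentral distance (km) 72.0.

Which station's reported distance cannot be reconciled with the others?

S-03

Solve using three stations at a time. Using S-02, S-04, S-05 (subtract circle equations pairwise → linear system) gives (x, y) ≈ (-33.2, 21.2).
Distances from that point to each station vs reported:
  S-02: calculated 96.2 vs reported 96.2 → residual 0.0 km
  S-03: calculated 122.0 vs reported 88.1 → residual 33.9 km
  S-04: calculated 96.0 vs reported 96.0 → residual 0.0 km
  S-05: calculated 72.0 vs reported 72.0 → residual 0.0 km
S-02, S-04, S-05 are mutually consistent (residuals ≈ 0); S-03 is off by 33.9 km.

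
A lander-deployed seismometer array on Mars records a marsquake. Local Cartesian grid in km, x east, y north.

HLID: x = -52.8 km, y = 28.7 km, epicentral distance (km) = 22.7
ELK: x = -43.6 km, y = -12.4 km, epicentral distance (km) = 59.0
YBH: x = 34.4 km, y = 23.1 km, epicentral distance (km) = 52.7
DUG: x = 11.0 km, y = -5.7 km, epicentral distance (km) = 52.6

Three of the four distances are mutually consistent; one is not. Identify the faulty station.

HLID

Solve using three stations at a time. Using ELK, YBH, DUG (subtract circle equations pairwise → linear system) gives (x, y) ≈ (-15.7, 39.8).
Distances from that point to each station vs reported:
  HLID: calculated 38.7 vs reported 22.7 → residual 16.0 km
  ELK: calculated 59.1 vs reported 59.0 → residual 0.1 km
  YBH: calculated 52.8 vs reported 52.7 → residual 0.1 km
  DUG: calculated 52.7 vs reported 52.6 → residual 0.1 km
ELK, YBH, DUG are mutually consistent (residuals ≈ 0); HLID is off by 16.0 km.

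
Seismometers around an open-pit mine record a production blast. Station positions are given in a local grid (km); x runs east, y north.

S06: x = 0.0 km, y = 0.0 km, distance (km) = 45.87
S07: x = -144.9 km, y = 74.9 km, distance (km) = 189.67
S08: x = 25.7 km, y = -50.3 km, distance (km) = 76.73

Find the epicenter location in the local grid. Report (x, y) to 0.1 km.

38.2 km east, 25.4 km north

Circle about each station: x² + y² = 45.87²; (x + 144.9)² + (y − 74.9)² = 189.67²; (x − 25.7)² + (y + 50.3)² = 76.73².
Subtracting the S06 equation from the S07 and S08 equations removes the quadratic terms:
-289.8 x + 149.8 y = -7264.63
51.4 x − 100.6 y = -592.86
Solving the 2×2 system: x ≈ 38.2, y ≈ 25.4 km.
Check against S06 (with the unrounded x, y): √(x²+y²) = 45.88 ≈ 45.87 km. ✓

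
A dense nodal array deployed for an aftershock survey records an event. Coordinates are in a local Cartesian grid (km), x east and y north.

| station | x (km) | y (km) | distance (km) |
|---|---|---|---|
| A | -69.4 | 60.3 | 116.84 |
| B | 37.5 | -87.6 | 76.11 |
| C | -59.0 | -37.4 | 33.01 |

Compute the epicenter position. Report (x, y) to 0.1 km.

Circle about each station: (x + 69.4)² + (y − 60.3)² = 116.84²; (x − 37.5)² + (y + 87.6)² = 76.11²; (x + 59.0)² + (y + 37.4)² = 33.01².
Subtracting the A equation from the B and C equations removes the quadratic terms:
213.8 x − 295.8 y = 8486.41
20.8 x − 195.4 y = 8989.24
Solving the 2×2 system: x ≈ -28.1, y ≈ -49.0 km.
Check against A (with the unrounded x, y): √((x + 69.4)²+(y − 60.3)²) = 116.84 ≈ 116.84 km. ✓

x ≈ -28.1 km, y ≈ -49.0 km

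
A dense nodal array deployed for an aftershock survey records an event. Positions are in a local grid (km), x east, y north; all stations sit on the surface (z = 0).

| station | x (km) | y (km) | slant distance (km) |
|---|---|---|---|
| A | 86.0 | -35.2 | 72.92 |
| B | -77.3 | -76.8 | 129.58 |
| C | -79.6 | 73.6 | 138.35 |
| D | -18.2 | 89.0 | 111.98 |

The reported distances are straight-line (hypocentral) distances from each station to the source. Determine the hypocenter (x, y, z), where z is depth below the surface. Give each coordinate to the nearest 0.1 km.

Each station gives a sphere (x−x_i)² + (y−y_i)² + z² = d_i² (stations at z=0).
Subtracting the A sphere from B and C: z² cancels, leaving linear equations in x and y:
-326.6 x − 83.2 y = -8235.16
-331.2 x + 217.6 y = -10705.32
Solving: x ≈ 27.201, y ≈ -7.796 km (keep extra digits for the depth step; rounded: 27.2, -7.8).
Then from the A sphere: z² = 72.92² − (x − 86.0)² − (y + 35.2)² with x = 27.201, y = -7.796, so z ≈ 33.302 ≈ 33.3 km.
Check against D (with the unrounded solution): distance 111.98 ≈ 111.98 km. ✓

(27.2, -7.8, 33.3)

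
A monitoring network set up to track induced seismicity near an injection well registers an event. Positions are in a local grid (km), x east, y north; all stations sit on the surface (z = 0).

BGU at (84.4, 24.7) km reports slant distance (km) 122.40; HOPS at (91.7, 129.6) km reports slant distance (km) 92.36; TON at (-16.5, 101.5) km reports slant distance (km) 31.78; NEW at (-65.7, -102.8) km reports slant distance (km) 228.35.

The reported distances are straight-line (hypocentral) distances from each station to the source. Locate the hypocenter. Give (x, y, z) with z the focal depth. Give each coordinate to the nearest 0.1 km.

(3.3, 113.8, 21.6)

Each station gives a sphere (x−x_i)² + (y−y_i)² + z² = d_i² (stations at z=0).
Subtracting the BGU sphere from HOPS and TON: z² cancels, leaving linear equations in x and y:
14.6 x + 209.8 y = 23922.99
-201.8 x + 153.6 y = 16812.84
Solving: x ≈ 3.303, y ≈ 113.798 km (keep extra digits for the depth step; rounded: 3.3, 113.8).
Then from the BGU sphere: z² = 122.40² − (x − 84.4)² − (y − 24.7)² with x = 3.303, y = 113.798, so z ≈ 21.601 ≈ 21.6 km.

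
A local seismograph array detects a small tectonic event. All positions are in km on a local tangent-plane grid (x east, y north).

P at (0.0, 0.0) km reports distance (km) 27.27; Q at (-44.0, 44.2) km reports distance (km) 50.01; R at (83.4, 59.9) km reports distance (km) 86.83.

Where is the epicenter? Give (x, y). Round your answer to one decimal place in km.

x ≈ 3.0 km, y ≈ 27.1 km

Circle about each station: x² + y² = 27.27²; (x + 44.0)² + (y − 44.2)² = 50.01²; (x − 83.4)² + (y − 59.9)² = 86.83².
Subtracting the P equation from the Q and R equations removes the quadratic terms:
-88.0 x + 88.4 y = 2132.29
166.8 x + 119.8 y = 3747.77
Solving the 2×2 system: x ≈ 3.0, y ≈ 27.1 km.
Check against P (with the unrounded x, y): √(x²+y²) = 27.27 ≈ 27.27 km. ✓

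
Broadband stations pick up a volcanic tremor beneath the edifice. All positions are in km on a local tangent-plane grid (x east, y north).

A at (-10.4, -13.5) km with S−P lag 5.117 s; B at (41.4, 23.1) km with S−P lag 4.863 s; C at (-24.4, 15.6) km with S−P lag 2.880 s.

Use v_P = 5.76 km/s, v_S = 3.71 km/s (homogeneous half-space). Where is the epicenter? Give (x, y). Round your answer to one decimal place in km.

Distance from S−P lag: d = Δt · v_P v_S / (v_P − v_S) = Δt · (5.76·3.71)/(5.76−3.71) ≈ 10.4242·Δt.
So d_A = 53.34, d_B = 50.69, d_C = 30.02 km.
Circle about each station: (x + 10.4)² + (y + 13.5)² = 53.34²; (x − 41.4)² + (y − 23.1)² = 50.69²; (x + 24.4)² + (y − 15.6)² = 30.02².
Subtracting the A equation from the B and C equations removes the quadratic terms:
103.6 x + 73.2 y = 2232.84
-28.0 x + 58.2 y = 2492.27
Solving the 2×2 system: x ≈ -6.5, y ≈ 39.7 km.
Check against A (with the unrounded x, y): √((x + 10.4)²+(y + 13.5)²) = 53.34 ≈ 53.34 km. ✓

x ≈ -6.5 km, y ≈ 39.7 km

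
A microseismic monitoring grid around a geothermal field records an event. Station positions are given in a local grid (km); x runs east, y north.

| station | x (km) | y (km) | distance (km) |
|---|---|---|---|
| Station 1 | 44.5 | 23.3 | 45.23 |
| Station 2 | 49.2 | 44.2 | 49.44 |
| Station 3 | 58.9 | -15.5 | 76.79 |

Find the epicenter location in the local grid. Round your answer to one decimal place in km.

(0.7, 34.6)

Circle about each station: (x − 44.5)² + (y − 23.3)² = 45.23²; (x − 49.2)² + (y − 44.2)² = 49.44²; (x − 58.9)² + (y + 15.5)² = 76.79².
Subtracting the Station 1 equation from the Station 2 and Station 3 equations removes the quadratic terms:
9.4 x + 41.8 y = 1452.58
28.8 x − 77.6 y = -2664.63
Solving the 2×2 system: x ≈ 0.7, y ≈ 34.6 km.
Check against Station 1 (with the unrounded x, y): √((x − 44.5)²+(y − 23.3)²) = 45.24 ≈ 45.23 km. ✓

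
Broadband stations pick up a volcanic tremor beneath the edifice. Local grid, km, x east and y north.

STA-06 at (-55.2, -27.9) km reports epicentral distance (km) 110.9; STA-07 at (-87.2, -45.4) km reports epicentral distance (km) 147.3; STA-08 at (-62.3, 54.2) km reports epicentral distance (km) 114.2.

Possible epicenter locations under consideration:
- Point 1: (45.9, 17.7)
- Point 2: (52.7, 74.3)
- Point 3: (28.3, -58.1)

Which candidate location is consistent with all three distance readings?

Point 1

For each candidate, compare |candidate − station| to the reported distance:
Point 1: residuals STA-06 0.0, STA-07 0.0, STA-08 0.0 → max 0.0 km
Point 2: residuals STA-06 37.7, STA-07 36.8, STA-08 2.5 → max 37.7 km
Point 3: residuals STA-06 22.1, STA-07 31.1, STA-08 30.1 → max 31.1 km
Only Point 1 has all residuals ≈ 0.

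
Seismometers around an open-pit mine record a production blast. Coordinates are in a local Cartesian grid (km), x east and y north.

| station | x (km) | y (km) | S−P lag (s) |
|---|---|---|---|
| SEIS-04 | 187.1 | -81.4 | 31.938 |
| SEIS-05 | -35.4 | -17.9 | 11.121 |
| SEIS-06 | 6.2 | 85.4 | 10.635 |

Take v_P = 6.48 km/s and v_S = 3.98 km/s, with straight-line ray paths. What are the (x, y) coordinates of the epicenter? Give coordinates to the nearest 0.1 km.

Distance from S−P lag: d = Δt · v_P v_S / (v_P − v_S) = Δt · (6.48·3.98)/(6.48−3.98) ≈ 10.3162·Δt.
So d_SEIS-04 = 329.48, d_SEIS-05 = 114.73, d_SEIS-06 = 109.71 km.
Circle about each station: (x − 187.1)² + (y + 81.4)² = 329.48²; (x + 35.4)² + (y + 17.9)² = 114.73²; (x − 6.2)² + (y − 85.4)² = 109.71².
Subtracting the SEIS-04 equation from the SEIS-05 and SEIS-06 equations removes the quadratic terms:
-445.0 x + 127.0 y = 55335.30
-361.8 x + 333.6 y = 62220.02
Solving the 2×2 system: x ≈ -103.0, y ≈ 74.8 km.

-103.0 km east, 74.8 km north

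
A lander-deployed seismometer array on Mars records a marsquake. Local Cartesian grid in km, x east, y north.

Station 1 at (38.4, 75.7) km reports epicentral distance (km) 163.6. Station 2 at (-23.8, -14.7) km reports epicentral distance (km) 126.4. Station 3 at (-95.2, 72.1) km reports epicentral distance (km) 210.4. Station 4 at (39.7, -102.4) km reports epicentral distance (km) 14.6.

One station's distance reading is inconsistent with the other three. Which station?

Solve using three stations at a time. Using Station 1, Station 3, Station 4 (subtract circle equations pairwise → linear system) gives (x, y) ≈ (41.5, -87.9).
Distances from that point to each station vs reported:
  Station 1: calculated 163.6 vs reported 163.6 → residual 0.0 km
  Station 2: calculated 98.1 vs reported 126.4 → residual 28.3 km
  Station 3: calculated 210.4 vs reported 210.4 → residual 0.0 km
  Station 4: calculated 14.6 vs reported 14.6 → residual 0.0 km
Station 1, Station 3, Station 4 are mutually consistent (residuals ≈ 0); Station 2 is off by 28.3 km.

Station 2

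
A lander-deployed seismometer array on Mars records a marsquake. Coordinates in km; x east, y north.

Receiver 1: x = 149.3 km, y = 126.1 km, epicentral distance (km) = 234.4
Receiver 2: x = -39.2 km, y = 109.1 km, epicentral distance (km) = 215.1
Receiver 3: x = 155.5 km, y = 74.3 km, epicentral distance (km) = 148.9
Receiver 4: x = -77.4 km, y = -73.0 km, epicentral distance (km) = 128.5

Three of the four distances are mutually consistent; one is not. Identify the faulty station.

Solve using three stations at a time. Using Receiver 1, Receiver 2, Receiver 4 (subtract circle equations pairwise → linear system) gives (x, y) ≈ (50.4, -86.5).
Distances from that point to each station vs reported:
  Receiver 1: calculated 234.4 vs reported 234.4 → residual 0.0 km
  Receiver 2: calculated 215.1 vs reported 215.1 → residual 0.0 km
  Receiver 3: calculated 192.0 vs reported 148.9 → residual 43.1 km
  Receiver 4: calculated 128.5 vs reported 128.5 → residual 0.0 km
Receiver 1, Receiver 2, Receiver 4 are mutually consistent (residuals ≈ 0); Receiver 3 is off by 43.1 km.

Receiver 3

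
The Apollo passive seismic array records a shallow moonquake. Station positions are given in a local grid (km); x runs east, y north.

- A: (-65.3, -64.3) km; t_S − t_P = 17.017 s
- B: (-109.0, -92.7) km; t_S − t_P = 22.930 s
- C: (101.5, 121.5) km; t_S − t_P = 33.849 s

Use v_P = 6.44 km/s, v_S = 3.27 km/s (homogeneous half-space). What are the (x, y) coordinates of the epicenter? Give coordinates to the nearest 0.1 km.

x ≈ 43.3 km, y ≈ -95.7 km

Distance from S−P lag: d = Δt · v_P v_S / (v_P − v_S) = Δt · (6.44·3.27)/(6.44−3.27) ≈ 6.6432·Δt.
So d_A = 113.05, d_B = 152.33, d_C = 224.86 km.
Circle about each station: (x + 65.3)² + (y + 64.3)² = 113.05²; (x + 109.0)² + (y + 92.7)² = 152.33²; (x − 101.5)² + (y − 121.5)² = 224.86².
Subtracting the A equation from the B and C equations removes the quadratic terms:
-87.4 x − 56.8 y = 1651.58
333.6 x + 371.6 y = -21115.80
Solving the 2×2 system: x ≈ 43.3, y ≈ -95.7 km.
Check against A (with the unrounded x, y): √((x + 65.3)²+(y + 64.3)²) = 113.03 ≈ 113.05 km. ✓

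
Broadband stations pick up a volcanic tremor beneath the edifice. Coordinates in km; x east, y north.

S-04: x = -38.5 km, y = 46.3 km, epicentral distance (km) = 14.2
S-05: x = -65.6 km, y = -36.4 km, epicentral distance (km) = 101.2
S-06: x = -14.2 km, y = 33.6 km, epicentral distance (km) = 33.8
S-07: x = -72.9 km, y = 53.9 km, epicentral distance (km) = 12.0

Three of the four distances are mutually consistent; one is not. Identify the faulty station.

Solve using three stations at a time. Using S-04, S-05, S-06 (subtract circle equations pairwise → linear system) gives (x, y) ≈ (-35.2, 60.1).
Distances from that point to each station vs reported:
  S-04: calculated 14.2 vs reported 14.2 → residual 0.0 km
  S-05: calculated 101.2 vs reported 101.2 → residual 0.0 km
  S-06: calculated 33.8 vs reported 33.8 → residual 0.0 km
  S-07: calculated 38.2 vs reported 12.0 → residual 26.2 km
S-04, S-05, S-06 are mutually consistent (residuals ≈ 0); S-07 is off by 26.2 km.

S-07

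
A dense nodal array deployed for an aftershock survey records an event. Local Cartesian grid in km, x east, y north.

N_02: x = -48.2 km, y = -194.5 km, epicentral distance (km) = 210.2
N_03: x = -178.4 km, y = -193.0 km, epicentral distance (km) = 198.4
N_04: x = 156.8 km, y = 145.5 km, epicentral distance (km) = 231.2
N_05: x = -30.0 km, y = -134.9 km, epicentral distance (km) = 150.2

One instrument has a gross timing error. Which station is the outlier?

N_03

Solve using three stations at a time. Using N_02, N_04, N_05 (subtract circle equations pairwise → linear system) gives (x, y) ≈ (-34.1, 15.2).
Distances from that point to each station vs reported:
  N_02: calculated 210.2 vs reported 210.2 → residual 0.0 km
  N_03: calculated 253.3 vs reported 198.4 → residual 54.9 km
  N_04: calculated 231.2 vs reported 231.2 → residual 0.0 km
  N_05: calculated 150.2 vs reported 150.2 → residual 0.0 km
N_02, N_04, N_05 are mutually consistent (residuals ≈ 0); N_03 is off by 54.9 km.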